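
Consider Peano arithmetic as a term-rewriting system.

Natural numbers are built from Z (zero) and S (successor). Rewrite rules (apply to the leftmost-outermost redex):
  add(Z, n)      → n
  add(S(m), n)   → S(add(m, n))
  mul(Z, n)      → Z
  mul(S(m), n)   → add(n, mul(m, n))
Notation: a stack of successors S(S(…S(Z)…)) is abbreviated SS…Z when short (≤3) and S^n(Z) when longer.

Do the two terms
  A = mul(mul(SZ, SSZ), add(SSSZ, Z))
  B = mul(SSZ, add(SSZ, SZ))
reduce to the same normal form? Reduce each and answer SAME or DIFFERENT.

Term A:
  start: mul(mul(SZ, SSZ), add(SSSZ, Z))
  step 1: mul(add(SSZ, mul(Z, SSZ)), add(SSSZ, Z))
  step 2: mul(S(add(SZ, mul(Z, SSZ))), add(SSSZ, Z))
  step 3: add(add(SSSZ, Z), mul(add(SZ, mul(Z, SSZ)), add(SSSZ, Z)))
  step 4: add(S(add(SSZ, Z)), mul(add(SZ, mul(Z, SSZ)), add(SSSZ, Z)))
  step 5: S(add(add(SSZ, Z), mul(add(SZ, mul(Z, SSZ)), add(SSSZ, Z))))
  step 6: S(add(S(add(SZ, Z)), mul(add(SZ, mul(Z, SSZ)), add(SSSZ, Z))))
  step 7: S(S(add(add(SZ, Z), mul(add(SZ, mul(Z, SSZ)), add(SSSZ, Z)))))
  step 8: S(S(add(S(add(Z, Z)), mul(add(SZ, mul(Z, SSZ)), add(SSSZ, Z)))))
  step 9: S(S(S(add(add(Z, Z), mul(add(SZ, mul(Z, SSZ)), add(SSSZ, Z))))))
  step 10: S(S(S(add(Z, mul(add(SZ, mul(Z, SSZ)), add(SSSZ, Z))))))
  step 11: S(S(S(mul(add(SZ, mul(Z, SSZ)), add(SSSZ, Z)))))
  step 12: S(S(S(mul(S(add(Z, mul(Z, SSZ))), add(SSSZ, Z)))))
  step 13: S(S(S(add(add(SSSZ, Z), mul(add(Z, mul(Z, SSZ)), add(SSSZ, Z))))))
  step 14: S(S(S(add(S(add(SSZ, Z)), mul(add(Z, mul(Z, SSZ)), add(SSSZ, Z))))))
  step 15: S(S(S(S(add(add(SSZ, Z), mul(add(Z, mul(Z, SSZ)), add(SSSZ, Z)))))))
  step 16: S(S(S(S(add(S(add(SZ, Z)), mul(add(Z, mul(Z, SSZ)), add(SSSZ, Z)))))))
  step 17: S(S(S(S(S(add(add(SZ, Z), mul(add(Z, mul(Z, SSZ)), add(SSSZ, Z))))))))
  step 18: S(S(S(S(S(add(S(add(Z, Z)), mul(add(Z, mul(Z, SSZ)), add(SSSZ, Z))))))))
  step 19: S(S(S(S(S(S(add(add(Z, Z), mul(add(Z, mul(Z, SSZ)), add(SSSZ, Z)))))))))
  step 20: S(S(S(S(S(S(add(Z, mul(add(Z, mul(Z, SSZ)), add(SSSZ, Z)))))))))
  step 21: S(S(S(S(S(S(mul(add(Z, mul(Z, SSZ)), add(SSSZ, Z))))))))
  step 22: S(S(S(S(S(S(mul(mul(Z, SSZ), add(SSSZ, Z))))))))
  step 23: S(S(S(S(S(S(mul(Z, add(SSSZ, Z))))))))
  step 24: S^6(Z)

Term B:
  start: mul(SSZ, add(SSZ, SZ))
  step 1: add(add(SSZ, SZ), mul(SZ, add(SSZ, SZ)))
  step 2: add(S(add(SZ, SZ)), mul(SZ, add(SSZ, SZ)))
  step 3: S(add(add(SZ, SZ), mul(SZ, add(SSZ, SZ))))
  step 4: S(add(S(add(Z, SZ)), mul(SZ, add(SSZ, SZ))))
  step 5: S(S(add(add(Z, SZ), mul(SZ, add(SSZ, SZ)))))
  step 6: S(S(add(SZ, mul(SZ, add(SSZ, SZ)))))
  step 7: S(S(S(add(Z, mul(SZ, add(SSZ, SZ))))))
  step 8: S(S(S(mul(SZ, add(SSZ, SZ)))))
  step 9: S(S(S(add(add(SSZ, SZ), mul(Z, add(SSZ, SZ))))))
  step 10: S(S(S(add(S(add(SZ, SZ)), mul(Z, add(SSZ, SZ))))))
  step 11: S(S(S(S(add(add(SZ, SZ), mul(Z, add(SSZ, SZ)))))))
  step 12: S(S(S(S(add(S(add(Z, SZ)), mul(Z, add(SSZ, SZ)))))))
  step 13: S(S(S(S(S(add(add(Z, SZ), mul(Z, add(SSZ, SZ))))))))
  step 14: S(S(S(S(S(add(SZ, mul(Z, add(SSZ, SZ))))))))
  step 15: S(S(S(S(S(S(add(Z, mul(Z, add(SSZ, SZ)))))))))
  step 16: S(S(S(S(S(S(mul(Z, add(SSZ, SZ))))))))
  step 17: S^6(Z)

Answer: SAME — A ⇓ S^6(Z), B ⇓ S^6(Z)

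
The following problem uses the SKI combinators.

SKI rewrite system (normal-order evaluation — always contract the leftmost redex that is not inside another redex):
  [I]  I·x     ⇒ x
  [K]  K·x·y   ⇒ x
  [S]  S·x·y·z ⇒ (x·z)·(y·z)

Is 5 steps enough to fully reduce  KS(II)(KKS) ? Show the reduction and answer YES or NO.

Answer: YES — reaches normal form SK in 2 ≤ 5 steps

Reduction:
  start: KS(II)(KKS)
  [1] S(KKS)
  [2] SK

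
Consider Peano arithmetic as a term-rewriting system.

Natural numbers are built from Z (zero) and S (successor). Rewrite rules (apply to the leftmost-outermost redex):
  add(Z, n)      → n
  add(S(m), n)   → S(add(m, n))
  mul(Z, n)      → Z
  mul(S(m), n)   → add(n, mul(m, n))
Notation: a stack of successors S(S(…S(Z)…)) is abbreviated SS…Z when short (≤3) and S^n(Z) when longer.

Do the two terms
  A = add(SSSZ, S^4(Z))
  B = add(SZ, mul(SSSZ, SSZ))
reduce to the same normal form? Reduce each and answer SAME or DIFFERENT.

Answer: SAME — A ⇓ S^7(Z), B ⇓ S^7(Z)

Derivation:
Term A:
  start: add(SSSZ, S^4(Z))
  [1] S(add(SSZ, S^4(Z)))
  [2] S(S(add(SZ, S^4(Z))))
  [3] S(S(S(add(Z, S^4(Z)))))
  [4] S^7(Z)

Term B:
  start: add(SZ, mul(SSSZ, SSZ))
  [1] S(add(Z, mul(SSSZ, SSZ)))
  [2] S(mul(SSSZ, SSZ))
  [3] S(add(SSZ, mul(SSZ, SSZ)))
  [4] S(S(add(SZ, mul(SSZ, SSZ))))
  [5] S(S(S(add(Z, mul(SSZ, SSZ)))))
  [6] S(S(S(mul(SSZ, SSZ))))
  [7] S(S(S(add(SSZ, mul(SZ, SSZ)))))
  [8] S(S(S(S(add(SZ, mul(SZ, SSZ))))))
  [9] S(S(S(S(S(add(Z, mul(SZ, SSZ)))))))
  [10] S(S(S(S(S(mul(SZ, SSZ))))))
  [11] S(S(S(S(S(add(SSZ, mul(Z, SSZ)))))))
  [12] S(S(S(S(S(S(add(SZ, mul(Z, SSZ))))))))
  [13] S(S(S(S(S(S(S(add(Z, mul(Z, SSZ)))))))))
  [14] S(S(S(S(S(S(S(mul(Z, SSZ))))))))
  [15] S^7(Z)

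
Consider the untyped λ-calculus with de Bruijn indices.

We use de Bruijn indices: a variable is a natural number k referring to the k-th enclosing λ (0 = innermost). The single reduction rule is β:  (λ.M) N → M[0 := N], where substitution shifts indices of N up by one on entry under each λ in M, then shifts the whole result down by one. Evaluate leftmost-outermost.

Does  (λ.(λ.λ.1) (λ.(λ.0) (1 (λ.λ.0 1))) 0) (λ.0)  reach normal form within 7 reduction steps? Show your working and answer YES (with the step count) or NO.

Answer: YES — reaches normal form λ.λ.λ.0 1 in 5 ≤ 7 steps

Working:
  start: (λ.(λ.λ.1) (λ.(λ.0) (1 (λ.λ.0 1))) 0) (λ.0)
  →1  (λ.λ.1) (λ.(λ.0) ((λ.0) (λ.λ.0 1))) (λ.0)
  →2  (λ.λ.(λ.0) ((λ.0) (λ.λ.0 1))) (λ.0)
  →3  λ.(λ.0) ((λ.0) (λ.λ.0 1))
  →4  λ.(λ.0) (λ.λ.0 1)
  →5  λ.λ.λ.0 1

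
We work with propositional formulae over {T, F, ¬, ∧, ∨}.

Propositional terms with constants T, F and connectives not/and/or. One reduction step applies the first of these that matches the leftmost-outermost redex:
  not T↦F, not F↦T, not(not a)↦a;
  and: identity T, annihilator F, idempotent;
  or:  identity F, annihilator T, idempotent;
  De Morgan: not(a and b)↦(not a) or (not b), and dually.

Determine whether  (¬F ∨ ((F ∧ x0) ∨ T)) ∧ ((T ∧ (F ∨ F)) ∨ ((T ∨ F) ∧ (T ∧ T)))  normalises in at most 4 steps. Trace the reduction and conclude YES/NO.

Answer: NO — after 4 steps the term is (F ∨ F) ∨ ((T ∨ F) ∧ (T ∧ T)), not yet normal

Derivation:
  start: (¬F ∨ ((F ∧ x0) ∨ T)) ∧ ((T ∧ (F ∨ F)) ∨ ((T ∨ F) ∧ (T ∧ T)))
  [1] (T ∨ ((F ∧ x0) ∨ T)) ∧ ((T ∧ (F ∨ F)) ∨ ((T ∨ F) ∧ (T ∧ T)))
  [2] T ∧ ((T ∧ (F ∨ F)) ∨ ((T ∨ F) ∧ (T ∧ T)))
  [3] (T ∧ (F ∨ F)) ∨ ((T ∨ F) ∧ (T ∧ T))
  [4] (F ∨ F) ∨ ((T ∨ F) ∧ (T ∧ T))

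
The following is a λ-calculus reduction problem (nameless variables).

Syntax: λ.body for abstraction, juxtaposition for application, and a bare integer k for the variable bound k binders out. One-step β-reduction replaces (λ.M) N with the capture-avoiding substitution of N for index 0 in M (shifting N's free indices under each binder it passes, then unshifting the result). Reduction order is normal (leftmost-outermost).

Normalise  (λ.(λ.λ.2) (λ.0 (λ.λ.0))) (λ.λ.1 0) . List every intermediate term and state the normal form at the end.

Answer: normal form = λ.λ.λ.1 0  (in 2 steps)

Reduction:
  start: (λ.(λ.λ.2) (λ.0 (λ.λ.0))) (λ.λ.1 0)
  step 1: (λ.λ.λ.λ.1 0) (λ.0 (λ.λ.0))
  step 2: λ.λ.λ.1 0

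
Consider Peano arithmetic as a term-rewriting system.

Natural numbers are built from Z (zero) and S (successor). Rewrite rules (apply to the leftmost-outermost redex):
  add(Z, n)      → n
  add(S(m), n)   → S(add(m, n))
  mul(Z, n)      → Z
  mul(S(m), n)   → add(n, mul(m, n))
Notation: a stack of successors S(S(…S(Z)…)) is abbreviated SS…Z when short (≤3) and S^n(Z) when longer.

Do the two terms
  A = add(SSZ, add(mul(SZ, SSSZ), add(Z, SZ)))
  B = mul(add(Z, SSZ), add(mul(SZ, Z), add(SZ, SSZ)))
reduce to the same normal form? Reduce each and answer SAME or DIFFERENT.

Answer: SAME — A ⇓ S^6(Z), B ⇓ S^6(Z)

Reduction:
Term A:
  start: add(SSZ, add(mul(SZ, SSSZ), add(Z, SZ)))
  [1] S(add(SZ, add(mul(SZ, SSSZ), add(Z, SZ))))
  [2] S(S(add(Z, add(mul(SZ, SSSZ), add(Z, SZ)))))
  [3] S(S(add(mul(SZ, SSSZ), add(Z, SZ))))
  [4] S(S(add(add(SSSZ, mul(Z, SSSZ)), add(Z, SZ))))
  [5] S(S(add(S(add(SSZ, mul(Z, SSSZ))), add(Z, SZ))))
  [6] S(S(S(add(add(SSZ, mul(Z, SSSZ)), add(Z, SZ)))))
  [7] S(S(S(add(S(add(SZ, mul(Z, SSSZ))), add(Z, SZ)))))
  [8] S(S(S(S(add(add(SZ, mul(Z, SSSZ)), add(Z, SZ))))))
  [9] S(S(S(S(add(S(add(Z, mul(Z, SSSZ))), add(Z, SZ))))))
  [10] S(S(S(S(S(add(add(Z, mul(Z, SSSZ)), add(Z, SZ)))))))
  [11] S(S(S(S(S(add(mul(Z, SSSZ), add(Z, SZ)))))))
  [12] S(S(S(S(S(add(Z, add(Z, SZ)))))))
  [13] S(S(S(S(S(add(Z, SZ))))))
  [14] S^6(Z)

Term B:
  start: mul(add(Z, SSZ), add(mul(SZ, Z), add(SZ, SSZ)))
  [1] mul(SSZ, add(mul(SZ, Z), add(SZ, SSZ)))
  [2] add(add(mul(SZ, Z), add(SZ, SSZ)), mul(SZ, add(mul(SZ, Z), add(SZ, SSZ))))
  [3] add(add(add(Z, mul(Z, Z)), add(SZ, SSZ)), mul(SZ, add(mul(SZ, Z), add(SZ, SSZ))))
  [4] add(add(mul(Z, Z), add(SZ, SSZ)), mul(SZ, add(mul(SZ, Z), add(SZ, SSZ))))
  [5] add(add(Z, add(SZ, SSZ)), mul(SZ, add(mul(SZ, Z), add(SZ, SSZ))))
  [6] add(add(SZ, SSZ), mul(SZ, add(mul(SZ, Z), add(SZ, SSZ))))
  [7] add(S(add(Z, SSZ)), mul(SZ, add(mul(SZ, Z), add(SZ, SSZ))))
  [8] S(add(add(Z, SSZ), mul(SZ, add(mul(SZ, Z), add(SZ, SSZ)))))
  [9] S(add(SSZ, mul(SZ, add(mul(SZ, Z), add(SZ, SSZ)))))
  [10] S(S(add(SZ, mul(SZ, add(mul(SZ, Z), add(SZ, SSZ))))))
  [11] S(S(S(add(Z, mul(SZ, add(mul(SZ, Z), add(SZ, SSZ)))))))
  [12] S(S(S(mul(SZ, add(mul(SZ, Z), add(SZ, SSZ))))))
  [13] S(S(S(add(add(mul(SZ, Z), add(SZ, SSZ)), mul(Z, add(mul(SZ, Z), add(SZ, SSZ)))))))
  [14] S(S(S(add(add(add(Z, mul(Z, Z)), add(SZ, SSZ)), mul(Z, add(mul(SZ, Z), add(SZ, SSZ)))))))
  [15] S(S(S(add(add(mul(Z, Z), add(SZ, SSZ)), mul(Z, add(mul(SZ, Z), add(SZ, SSZ)))))))
  [16] S(S(S(add(add(Z, add(SZ, SSZ)), mul(Z, add(mul(SZ, Z), add(SZ, SSZ)))))))
  [17] S(S(S(add(add(SZ, SSZ), mul(Z, add(mul(SZ, Z), add(SZ, SSZ)))))))
  [18] S(S(S(add(S(add(Z, SSZ)), mul(Z, add(mul(SZ, Z), add(SZ, SSZ)))))))
  [19] S(S(S(S(add(add(Z, SSZ), mul(Z, add(mul(SZ, Z), add(SZ, SSZ))))))))
  [20] S(S(S(S(add(SSZ, mul(Z, add(mul(SZ, Z), add(SZ, SSZ))))))))
  [21] S(S(S(S(S(add(SZ, mul(Z, add(mul(SZ, Z), add(SZ, SSZ)))))))))
  [22] S(S(S(S(S(S(add(Z, mul(Z, add(mul(SZ, Z), add(SZ, SSZ))))))))))
  [23] S(S(S(S(S(S(mul(Z, add(mul(SZ, Z), add(SZ, SSZ)))))))))
  [24] S^6(Z)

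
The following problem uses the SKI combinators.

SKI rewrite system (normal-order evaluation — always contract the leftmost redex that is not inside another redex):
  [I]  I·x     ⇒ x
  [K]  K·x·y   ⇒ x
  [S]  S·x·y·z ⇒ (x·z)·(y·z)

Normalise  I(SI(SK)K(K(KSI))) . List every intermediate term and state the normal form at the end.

  start: I(SI(SK)K(K(KSI)))
  →1  SI(SK)K(K(KSI))
  →2  IK(SKK)(K(KSI))
  →3  K(SKK)(K(KSI))
  →4  SKK

Answer: normal form = SKK  (in 4 steps)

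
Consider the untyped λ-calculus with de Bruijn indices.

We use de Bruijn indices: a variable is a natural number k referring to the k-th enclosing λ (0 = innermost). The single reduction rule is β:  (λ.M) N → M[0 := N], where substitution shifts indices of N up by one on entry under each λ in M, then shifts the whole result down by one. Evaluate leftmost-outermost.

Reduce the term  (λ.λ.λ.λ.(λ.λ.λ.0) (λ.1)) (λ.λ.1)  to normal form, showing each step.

  start: (λ.λ.λ.λ.(λ.λ.λ.0) (λ.1)) (λ.λ.1)
  step 1: λ.λ.λ.(λ.λ.λ.0) (λ.1)
  step 2: λ.λ.λ.λ.λ.0

Answer: normal form = λ.λ.λ.λ.λ.0  (in 2 steps)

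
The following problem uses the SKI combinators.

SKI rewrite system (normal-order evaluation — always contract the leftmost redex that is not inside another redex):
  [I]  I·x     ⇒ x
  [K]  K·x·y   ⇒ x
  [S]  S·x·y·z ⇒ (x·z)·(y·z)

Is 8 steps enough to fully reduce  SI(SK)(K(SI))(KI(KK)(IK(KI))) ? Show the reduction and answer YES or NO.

Answer: YES — reaches normal form SI(K(KI)) in 6 ≤ 8 steps

Reduction:
  start: SI(SK)(K(SI))(KI(KK)(IK(KI)))
  step 1: I(K(SI))(SK(K(SI)))(KI(KK)(IK(KI)))
  step 2: K(SI)(SK(K(SI)))(KI(KK)(IK(KI)))
  step 3: SI(KI(KK)(IK(KI)))
  step 4: SI(I(IK(KI)))
  step 5: SI(IK(KI))
  step 6: SI(K(KI))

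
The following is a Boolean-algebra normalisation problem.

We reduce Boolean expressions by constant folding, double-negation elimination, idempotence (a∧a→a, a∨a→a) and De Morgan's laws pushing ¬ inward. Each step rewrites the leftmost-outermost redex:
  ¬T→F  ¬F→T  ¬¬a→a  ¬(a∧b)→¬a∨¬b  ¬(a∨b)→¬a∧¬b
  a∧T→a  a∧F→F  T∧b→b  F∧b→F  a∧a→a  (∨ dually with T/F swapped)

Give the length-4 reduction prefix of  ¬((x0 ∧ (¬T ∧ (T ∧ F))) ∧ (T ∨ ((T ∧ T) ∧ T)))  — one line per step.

Answer: after 4 steps: (¬x0 ∨ (T ∨ ¬(T ∧ F))) ∨ ¬(T ∨ ((T ∧ T) ∧ T))

Reduction:
  start: ¬((x0 ∧ (¬T ∧ (T ∧ F))) ∧ (T ∨ ((T ∧ T) ∧ T)))
  →1  ¬(x0 ∧ (¬T ∧ (T ∧ F))) ∨ ¬(T ∨ ((T ∧ T) ∧ T))
  →2  (¬x0 ∨ ¬(¬T ∧ (T ∧ F))) ∨ ¬(T ∨ ((T ∧ T) ∧ T))
  →3  (¬x0 ∨ (¬¬T ∨ ¬(T ∧ F))) ∨ ¬(T ∨ ((T ∧ T) ∧ T))
  →4  (¬x0 ∨ (T ∨ ¬(T ∧ F))) ∨ ¬(T ∨ ((T ∧ T) ∧ T))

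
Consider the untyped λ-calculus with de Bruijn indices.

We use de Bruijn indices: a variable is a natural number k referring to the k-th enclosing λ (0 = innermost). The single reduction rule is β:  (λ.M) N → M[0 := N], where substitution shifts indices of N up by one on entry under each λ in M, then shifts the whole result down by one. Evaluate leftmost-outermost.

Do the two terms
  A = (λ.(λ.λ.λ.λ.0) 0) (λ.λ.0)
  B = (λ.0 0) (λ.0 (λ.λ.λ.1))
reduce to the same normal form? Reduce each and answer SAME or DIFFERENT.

Term A:
  start: (λ.(λ.λ.λ.λ.0) 0) (λ.λ.0)
  →1  (λ.λ.λ.λ.0) (λ.λ.0)
  →2  λ.λ.λ.0

Term B:
  start: (λ.0 0) (λ.0 (λ.λ.λ.1))
  →1  (λ.0 (λ.λ.λ.1)) (λ.0 (λ.λ.λ.1))
  →2  (λ.0 (λ.λ.λ.1)) (λ.λ.λ.1)
  →3  (λ.λ.λ.1) (λ.λ.λ.1)
  →4  λ.λ.1

Answer: DIFFERENT — A ⇓ λ.λ.λ.0, B ⇓ λ.λ.1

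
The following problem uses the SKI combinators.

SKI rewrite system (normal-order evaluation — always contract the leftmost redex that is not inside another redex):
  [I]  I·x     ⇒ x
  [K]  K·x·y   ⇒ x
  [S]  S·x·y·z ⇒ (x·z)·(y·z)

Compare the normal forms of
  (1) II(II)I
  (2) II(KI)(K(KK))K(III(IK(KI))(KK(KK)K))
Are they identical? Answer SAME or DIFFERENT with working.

Term A:
  start: II(II)I
  →1  I(II)I
  →2  III
  →3  II
  →4  I

Term B:
  start: II(KI)(K(KK))K(III(IK(KI))(KK(KK)K))
  →1  I(KI)(K(KK))K(III(IK(KI))(KK(KK)K))
  →2  KI(K(KK))K(III(IK(KI))(KK(KK)K))
  →3  IK(III(IK(KI))(KK(KK)K))
  →4  K(III(IK(KI))(KK(KK)K))
  →5  K(II(IK(KI))(KK(KK)K))
  →6  K(I(IK(KI))(KK(KK)K))
  →7  K(IK(KI)(KK(KK)K))
  →8  K(K(KI)(KK(KK)K))
  →9  K(KI)

Answer: DIFFERENT — A ⇓ I, B ⇓ K(KI)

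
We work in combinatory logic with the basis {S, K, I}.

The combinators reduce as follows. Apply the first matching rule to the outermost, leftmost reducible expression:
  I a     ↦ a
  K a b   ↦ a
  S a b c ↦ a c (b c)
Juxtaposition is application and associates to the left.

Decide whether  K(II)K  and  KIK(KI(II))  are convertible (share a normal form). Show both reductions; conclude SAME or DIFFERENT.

Term A:
  start: K(II)K
  step 1: II
  step 2: I

Term B:
  start: KIK(KI(II))
  step 1: I(KI(II))
  step 2: KI(II)
  step 3: I

Answer: SAME — A ⇓ I, B ⇓ I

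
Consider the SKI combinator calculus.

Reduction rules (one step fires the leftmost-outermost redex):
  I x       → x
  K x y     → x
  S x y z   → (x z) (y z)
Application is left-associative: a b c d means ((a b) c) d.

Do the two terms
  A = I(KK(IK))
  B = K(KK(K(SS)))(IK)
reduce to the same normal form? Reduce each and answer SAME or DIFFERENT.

Term A:
  start: I(KK(IK))
  →1  KK(IK)
  →2  K

Term B:
  start: K(KK(K(SS)))(IK)
  →1  KK(K(SS))
  →2  K

Answer: SAME — A ⇓ K, B ⇓ K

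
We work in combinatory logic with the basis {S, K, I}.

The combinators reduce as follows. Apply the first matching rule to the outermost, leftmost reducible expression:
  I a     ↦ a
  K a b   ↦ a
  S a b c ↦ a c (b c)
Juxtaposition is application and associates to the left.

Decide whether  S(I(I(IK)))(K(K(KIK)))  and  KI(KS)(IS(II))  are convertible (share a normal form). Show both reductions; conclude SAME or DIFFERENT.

Term A:
  start: S(I(I(IK)))(K(K(KIK)))
  →1  S(I(IK))(K(K(KIK)))
  →2  S(IK)(K(K(KIK)))
  →3  SK(K(K(KIK)))
  →4  SK(K(KI))

Term B:
  start: KI(KS)(IS(II))
  →1  I(IS(II))
  →2  IS(II)
  →3  S(II)
  →4  SI

Answer: DIFFERENT — A ⇓ SK(K(KI)), B ⇓ SI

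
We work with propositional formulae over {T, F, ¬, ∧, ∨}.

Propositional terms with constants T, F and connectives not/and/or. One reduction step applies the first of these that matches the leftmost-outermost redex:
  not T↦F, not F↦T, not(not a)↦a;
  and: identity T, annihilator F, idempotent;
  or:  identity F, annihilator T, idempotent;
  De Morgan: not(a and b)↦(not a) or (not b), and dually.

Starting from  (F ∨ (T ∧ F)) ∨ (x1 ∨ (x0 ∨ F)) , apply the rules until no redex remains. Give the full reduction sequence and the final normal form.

  start: (F ∨ (T ∧ F)) ∨ (x1 ∨ (x0 ∨ F))
  [1] (T ∧ F) ∨ (x1 ∨ (x0 ∨ F))
  [2] F ∨ (x1 ∨ (x0 ∨ F))
  [3] x1 ∨ (x0 ∨ F)
  [4] x1 ∨ x0

Answer: normal form = x1 ∨ x0  (in 4 steps)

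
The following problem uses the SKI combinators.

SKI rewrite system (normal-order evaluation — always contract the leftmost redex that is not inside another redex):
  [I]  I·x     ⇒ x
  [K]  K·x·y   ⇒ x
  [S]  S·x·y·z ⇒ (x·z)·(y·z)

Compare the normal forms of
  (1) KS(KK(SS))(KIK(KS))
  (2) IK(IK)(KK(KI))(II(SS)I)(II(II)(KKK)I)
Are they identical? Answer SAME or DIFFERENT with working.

Term A:
  start: KS(KK(SS))(KIK(KS))
  step 1: S(KIK(KS))
  step 2: S(I(KS))
  step 3: S(KS)

Term B:
  start: IK(IK)(KK(KI))(II(SS)I)(II(II)(KKK)I)
  step 1: K(IK)(KK(KI))(II(SS)I)(II(II)(KKK)I)
  step 2: IK(II(SS)I)(II(II)(KKK)I)
  step 3: K(II(SS)I)(II(II)(KKK)I)
  step 4: II(SS)I
  step 5: I(SS)I
  step 6: SSI

Answer: DIFFERENT — A ⇓ S(KS), B ⇓ SSI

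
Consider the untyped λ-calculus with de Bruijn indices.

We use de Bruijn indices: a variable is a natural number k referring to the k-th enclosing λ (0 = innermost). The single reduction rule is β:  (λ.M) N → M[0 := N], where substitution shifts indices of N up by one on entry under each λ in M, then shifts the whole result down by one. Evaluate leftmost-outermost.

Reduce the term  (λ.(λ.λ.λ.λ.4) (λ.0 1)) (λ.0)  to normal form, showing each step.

Answer: normal form = λ.λ.λ.λ.0  (in 2 steps)

Working:
  start: (λ.(λ.λ.λ.λ.4) (λ.0 1)) (λ.0)
  →1  (λ.λ.λ.λ.λ.0) (λ.0 (λ.0))
  →2  λ.λ.λ.λ.0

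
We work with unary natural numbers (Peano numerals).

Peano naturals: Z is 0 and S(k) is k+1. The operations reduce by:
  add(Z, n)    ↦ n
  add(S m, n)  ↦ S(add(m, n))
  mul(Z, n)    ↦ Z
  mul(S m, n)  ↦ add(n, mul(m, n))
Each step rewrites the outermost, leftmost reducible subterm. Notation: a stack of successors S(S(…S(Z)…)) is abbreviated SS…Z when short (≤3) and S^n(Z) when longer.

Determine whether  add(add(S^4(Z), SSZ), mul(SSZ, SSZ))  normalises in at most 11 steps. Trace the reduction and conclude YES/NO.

Answer: NO — after 11 steps the term is S(S(S(S(S(S(add(Z, mul(SSZ, SSZ)))))))), not yet normal

Reduction:
  start: add(add(S^4(Z), SSZ), mul(SSZ, SSZ))
  →1  add(S(add(SSSZ, SSZ)), mul(SSZ, SSZ))
  →2  S(add(add(SSSZ, SSZ), mul(SSZ, SSZ)))
  →3  S(add(S(add(SSZ, SSZ)), mul(SSZ, SSZ)))
  →4  S(S(add(add(SSZ, SSZ), mul(SSZ, SSZ))))
  →5  S(S(add(S(add(SZ, SSZ)), mul(SSZ, SSZ))))
  →6  S(S(S(add(add(SZ, SSZ), mul(SSZ, SSZ)))))
  →7  S(S(S(add(S(add(Z, SSZ)), mul(SSZ, SSZ)))))
  →8  S(S(S(S(add(add(Z, SSZ), mul(SSZ, SSZ))))))
  →9  S(S(S(S(add(SSZ, mul(SSZ, SSZ))))))
  →10  S(S(S(S(S(add(SZ, mul(SSZ, SSZ)))))))
  →11  S(S(S(S(S(S(add(Z, mul(SSZ, SSZ))))))))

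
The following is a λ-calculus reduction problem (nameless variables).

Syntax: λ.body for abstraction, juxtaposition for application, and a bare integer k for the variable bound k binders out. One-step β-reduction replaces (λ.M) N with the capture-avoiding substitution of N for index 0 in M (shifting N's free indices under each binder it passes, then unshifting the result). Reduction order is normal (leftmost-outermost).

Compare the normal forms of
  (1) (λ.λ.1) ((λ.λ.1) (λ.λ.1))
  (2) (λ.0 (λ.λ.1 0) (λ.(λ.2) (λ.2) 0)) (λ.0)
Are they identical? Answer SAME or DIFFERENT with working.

Term A:
  start: (λ.λ.1) ((λ.λ.1) (λ.λ.1))
  →1  λ.(λ.λ.1) (λ.λ.1)
  →2  λ.λ.λ.λ.1

Term B:
  start: (λ.0 (λ.λ.1 0) (λ.(λ.2) (λ.2) 0)) (λ.0)
  →1  (λ.0) (λ.λ.1 0) (λ.(λ.λ.0) (λ.λ.0) 0)
  →2  (λ.λ.1 0) (λ.(λ.λ.0) (λ.λ.0) 0)
  →3  λ.(λ.(λ.λ.0) (λ.λ.0) 0) 0
  →4  λ.(λ.λ.0) (λ.λ.0) 0
  →5  λ.(λ.0) 0
  →6  λ.0

Answer: DIFFERENT — A ⇓ λ.λ.λ.λ.1, B ⇓ λ.0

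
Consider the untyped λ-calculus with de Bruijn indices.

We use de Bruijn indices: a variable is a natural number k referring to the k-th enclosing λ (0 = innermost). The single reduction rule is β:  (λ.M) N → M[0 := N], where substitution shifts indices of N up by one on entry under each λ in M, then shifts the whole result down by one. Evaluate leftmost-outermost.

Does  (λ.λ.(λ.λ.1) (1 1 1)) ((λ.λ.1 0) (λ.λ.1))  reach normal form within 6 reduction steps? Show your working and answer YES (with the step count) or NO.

  start: (λ.λ.(λ.λ.1) (1 1 1)) ((λ.λ.1 0) (λ.λ.1))
  [1] λ.(λ.λ.1) ((λ.λ.1 0) (λ.λ.1) ((λ.λ.1 0) (λ.λ.1)) ((λ.λ.1 0) (λ.λ.1)))
  [2] λ.λ.(λ.λ.1 0) (λ.λ.1) ((λ.λ.1 0) (λ.λ.1)) ((λ.λ.1 0) (λ.λ.1))
  [3] λ.λ.(λ.(λ.λ.1) 0) ((λ.λ.1 0) (λ.λ.1)) ((λ.λ.1 0) (λ.λ.1))
  [4] λ.λ.(λ.λ.1) ((λ.λ.1 0) (λ.λ.1)) ((λ.λ.1 0) (λ.λ.1))
  [5] λ.λ.(λ.(λ.λ.1 0) (λ.λ.1)) ((λ.λ.1 0) (λ.λ.1))
  [6] λ.λ.(λ.λ.1 0) (λ.λ.1)

Answer: NO — after 6 steps the term is λ.λ.(λ.λ.1 0) (λ.λ.1), not yet normal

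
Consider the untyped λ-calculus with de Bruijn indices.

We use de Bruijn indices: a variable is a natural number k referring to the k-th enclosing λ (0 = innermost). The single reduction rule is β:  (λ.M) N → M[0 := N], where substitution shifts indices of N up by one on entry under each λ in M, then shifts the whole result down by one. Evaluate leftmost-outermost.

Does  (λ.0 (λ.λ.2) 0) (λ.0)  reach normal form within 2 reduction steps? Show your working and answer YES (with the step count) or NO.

Answer: NO — after 2 steps the term is (λ.λ.λ.0) (λ.0), not yet normal

Reduction:
  start: (λ.0 (λ.λ.2) 0) (λ.0)
  →1  (λ.0) (λ.λ.λ.0) (λ.0)
  →2  (λ.λ.λ.0) (λ.0)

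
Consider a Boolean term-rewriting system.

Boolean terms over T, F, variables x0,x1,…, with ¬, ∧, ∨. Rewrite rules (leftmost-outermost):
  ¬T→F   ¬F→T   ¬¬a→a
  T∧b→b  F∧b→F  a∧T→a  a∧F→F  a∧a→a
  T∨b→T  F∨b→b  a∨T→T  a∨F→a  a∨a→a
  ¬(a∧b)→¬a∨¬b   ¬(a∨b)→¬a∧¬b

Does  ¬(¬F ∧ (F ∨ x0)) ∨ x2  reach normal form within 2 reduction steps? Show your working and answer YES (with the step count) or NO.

  start: ¬(¬F ∧ (F ∨ x0)) ∨ x2
  step 1: (¬¬F ∨ ¬(F ∨ x0)) ∨ x2
  step 2: (F ∨ ¬(F ∨ x0)) ∨ x2

Answer: NO — after 2 steps the term is (F ∨ ¬(F ∨ x0)) ∨ x2, not yet normal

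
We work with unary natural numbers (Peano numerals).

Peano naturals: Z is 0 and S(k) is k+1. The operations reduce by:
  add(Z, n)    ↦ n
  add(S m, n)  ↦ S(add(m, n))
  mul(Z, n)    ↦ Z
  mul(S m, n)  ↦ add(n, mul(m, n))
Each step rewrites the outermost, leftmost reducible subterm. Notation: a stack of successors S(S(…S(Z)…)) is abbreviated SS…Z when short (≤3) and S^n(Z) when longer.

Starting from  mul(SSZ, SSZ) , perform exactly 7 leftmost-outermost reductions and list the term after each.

Answer: after 7 steps: S(S(S(S(add(Z, mul(Z, SSZ))))))

Working:
  start: mul(SSZ, SSZ)
  →1  add(SSZ, mul(SZ, SSZ))
  →2  S(add(SZ, mul(SZ, SSZ)))
  →3  S(S(add(Z, mul(SZ, SSZ))))
  →4  S(S(mul(SZ, SSZ)))
  →5  S(S(add(SSZ, mul(Z, SSZ))))
  →6  S(S(S(add(SZ, mul(Z, SSZ)))))
  →7  S(S(S(S(add(Z, mul(Z, SSZ))))))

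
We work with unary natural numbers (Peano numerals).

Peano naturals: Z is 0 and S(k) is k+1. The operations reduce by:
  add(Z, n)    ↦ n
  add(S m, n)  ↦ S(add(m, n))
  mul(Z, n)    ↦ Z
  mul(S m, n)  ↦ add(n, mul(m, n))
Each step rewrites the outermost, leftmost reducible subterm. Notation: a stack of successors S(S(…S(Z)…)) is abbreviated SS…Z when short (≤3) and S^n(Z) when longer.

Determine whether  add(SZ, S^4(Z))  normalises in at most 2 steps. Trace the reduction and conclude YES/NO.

  start: add(SZ, S^4(Z))
  →1  S(add(Z, S^4(Z)))
  →2  S^5(Z)

Answer: YES — reaches normal form S^5(Z) in 2 ≤ 2 steps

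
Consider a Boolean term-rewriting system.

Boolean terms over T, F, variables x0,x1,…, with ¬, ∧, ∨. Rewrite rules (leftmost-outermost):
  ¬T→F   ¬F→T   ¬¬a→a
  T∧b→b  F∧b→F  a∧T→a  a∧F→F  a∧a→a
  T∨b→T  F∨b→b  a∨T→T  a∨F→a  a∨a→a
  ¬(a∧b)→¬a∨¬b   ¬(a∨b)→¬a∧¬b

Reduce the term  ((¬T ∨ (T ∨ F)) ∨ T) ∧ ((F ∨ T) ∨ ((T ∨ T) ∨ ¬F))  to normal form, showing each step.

Answer: normal form = T  (in 4 steps)

Reduction:
  start: ((¬T ∨ (T ∨ F)) ∨ T) ∧ ((F ∨ T) ∨ ((T ∨ T) ∨ ¬F))
  step 1: T ∧ ((F ∨ T) ∨ ((T ∨ T) ∨ ¬F))
  step 2: (F ∨ T) ∨ ((T ∨ T) ∨ ¬F)
  step 3: T ∨ ((T ∨ T) ∨ ¬F)
  step 4: T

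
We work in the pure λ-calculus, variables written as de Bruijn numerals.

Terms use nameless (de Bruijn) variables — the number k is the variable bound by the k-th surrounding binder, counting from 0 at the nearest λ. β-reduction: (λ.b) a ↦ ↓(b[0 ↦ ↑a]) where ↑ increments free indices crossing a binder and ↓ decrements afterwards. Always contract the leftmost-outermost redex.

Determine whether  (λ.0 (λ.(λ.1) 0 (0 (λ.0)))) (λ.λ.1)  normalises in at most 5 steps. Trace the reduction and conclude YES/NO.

Answer: YES — reaches normal form λ.λ.0 (0 (λ.0)) in 3 ≤ 5 steps

Working:
  start: (λ.0 (λ.(λ.1) 0 (0 (λ.0)))) (λ.λ.1)
  [1] (λ.λ.1) (λ.(λ.1) 0 (0 (λ.0)))
  [2] λ.λ.(λ.1) 0 (0 (λ.0))
  [3] λ.λ.0 (0 (λ.0))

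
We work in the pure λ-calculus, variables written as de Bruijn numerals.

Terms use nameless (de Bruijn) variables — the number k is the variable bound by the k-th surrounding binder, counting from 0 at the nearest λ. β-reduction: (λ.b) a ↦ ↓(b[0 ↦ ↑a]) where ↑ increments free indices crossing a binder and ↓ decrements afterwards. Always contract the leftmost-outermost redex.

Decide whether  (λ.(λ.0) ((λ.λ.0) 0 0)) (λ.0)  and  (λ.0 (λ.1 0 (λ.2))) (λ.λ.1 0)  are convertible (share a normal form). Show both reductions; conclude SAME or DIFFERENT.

Term A:
  start: (λ.(λ.0) ((λ.λ.0) 0 0)) (λ.0)
  step 1: (λ.0) ((λ.λ.0) (λ.0) (λ.0))
  step 2: (λ.λ.0) (λ.0) (λ.0)
  step 3: (λ.0) (λ.0)
  step 4: λ.0

Term B:
  start: (λ.0 (λ.1 0 (λ.2))) (λ.λ.1 0)
  step 1: (λ.λ.1 0) (λ.(λ.λ.1 0) 0 (λ.λ.λ.1 0))
  step 2: λ.(λ.(λ.λ.1 0) 0 (λ.λ.λ.1 0)) 0
  step 3: λ.(λ.λ.1 0) 0 (λ.λ.λ.1 0)
  step 4: λ.(λ.1 0) (λ.λ.λ.1 0)
  step 5: λ.0 (λ.λ.λ.1 0)

Answer: DIFFERENT — A ⇓ λ.0, B ⇓ λ.0 (λ.λ.λ.1 0)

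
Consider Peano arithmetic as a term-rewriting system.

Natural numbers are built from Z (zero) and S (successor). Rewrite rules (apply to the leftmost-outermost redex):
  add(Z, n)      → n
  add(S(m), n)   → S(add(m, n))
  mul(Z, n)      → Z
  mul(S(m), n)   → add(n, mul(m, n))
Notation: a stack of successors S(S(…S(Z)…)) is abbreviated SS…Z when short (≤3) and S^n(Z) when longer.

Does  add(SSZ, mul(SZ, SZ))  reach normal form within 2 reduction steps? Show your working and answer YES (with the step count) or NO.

Answer: NO — after 2 steps the term is S(S(add(Z, mul(SZ, SZ)))), not yet normal

Derivation:
  start: add(SSZ, mul(SZ, SZ))
  →1  S(add(SZ, mul(SZ, SZ)))
  →2  S(S(add(Z, mul(SZ, SZ))))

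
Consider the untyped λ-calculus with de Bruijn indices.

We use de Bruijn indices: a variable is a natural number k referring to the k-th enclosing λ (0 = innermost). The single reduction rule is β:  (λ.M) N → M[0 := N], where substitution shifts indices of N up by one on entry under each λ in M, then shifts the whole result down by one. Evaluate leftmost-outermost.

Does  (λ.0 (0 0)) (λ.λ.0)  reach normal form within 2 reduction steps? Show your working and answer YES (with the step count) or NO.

  start: (λ.0 (0 0)) (λ.λ.0)
  →1  (λ.λ.0) ((λ.λ.0) (λ.λ.0))
  →2  λ.0

Answer: YES — reaches normal form λ.0 in 2 ≤ 2 steps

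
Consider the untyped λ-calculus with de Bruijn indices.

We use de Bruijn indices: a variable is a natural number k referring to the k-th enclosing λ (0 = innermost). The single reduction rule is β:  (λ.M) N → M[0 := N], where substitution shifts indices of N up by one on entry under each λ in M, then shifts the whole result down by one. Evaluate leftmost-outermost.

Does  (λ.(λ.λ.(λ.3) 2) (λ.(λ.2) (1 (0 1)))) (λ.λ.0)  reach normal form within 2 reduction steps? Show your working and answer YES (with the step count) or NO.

  start: (λ.(λ.λ.(λ.3) 2) (λ.(λ.2) (1 (0 1)))) (λ.λ.0)
  step 1: (λ.λ.(λ.λ.λ.0) (λ.λ.0)) (λ.(λ.λ.λ.0) ((λ.λ.0) (0 (λ.λ.0))))
  step 2: λ.(λ.λ.λ.0) (λ.λ.0)

Answer: NO — after 2 steps the term is λ.(λ.λ.λ.0) (λ.λ.0), not yet normal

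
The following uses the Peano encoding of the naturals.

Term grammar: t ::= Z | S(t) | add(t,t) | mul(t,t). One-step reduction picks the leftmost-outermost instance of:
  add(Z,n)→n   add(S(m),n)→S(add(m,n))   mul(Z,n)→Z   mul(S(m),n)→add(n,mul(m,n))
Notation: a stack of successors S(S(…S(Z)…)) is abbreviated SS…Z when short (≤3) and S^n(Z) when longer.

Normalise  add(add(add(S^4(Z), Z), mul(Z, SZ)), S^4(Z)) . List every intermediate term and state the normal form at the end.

Answer: normal form = S^8(Z)  (in 16 steps)

Reduction:
  start: add(add(add(S^4(Z), Z), mul(Z, SZ)), S^4(Z))
  [1] add(add(S(add(SSSZ, Z)), mul(Z, SZ)), S^4(Z))
  [2] add(S(add(add(SSSZ, Z), mul(Z, SZ))), S^4(Z))
  [3] S(add(add(add(SSSZ, Z), mul(Z, SZ)), S^4(Z)))
  [4] S(add(add(S(add(SSZ, Z)), mul(Z, SZ)), S^4(Z)))
  [5] S(add(S(add(add(SSZ, Z), mul(Z, SZ))), S^4(Z)))
  [6] S(S(add(add(add(SSZ, Z), mul(Z, SZ)), S^4(Z))))
  [7] S(S(add(add(S(add(SZ, Z)), mul(Z, SZ)), S^4(Z))))
  [8] S(S(add(S(add(add(SZ, Z), mul(Z, SZ))), S^4(Z))))
  [9] S(S(S(add(add(add(SZ, Z), mul(Z, SZ)), S^4(Z)))))
  [10] S(S(S(add(add(S(add(Z, Z)), mul(Z, SZ)), S^4(Z)))))
  [11] S(S(S(add(S(add(add(Z, Z), mul(Z, SZ))), S^4(Z)))))
  [12] S(S(S(S(add(add(add(Z, Z), mul(Z, SZ)), S^4(Z))))))
  [13] S(S(S(S(add(add(Z, mul(Z, SZ)), S^4(Z))))))
  [14] S(S(S(S(add(mul(Z, SZ), S^4(Z))))))
  [15] S(S(S(S(add(Z, S^4(Z))))))
  [16] S^8(Z)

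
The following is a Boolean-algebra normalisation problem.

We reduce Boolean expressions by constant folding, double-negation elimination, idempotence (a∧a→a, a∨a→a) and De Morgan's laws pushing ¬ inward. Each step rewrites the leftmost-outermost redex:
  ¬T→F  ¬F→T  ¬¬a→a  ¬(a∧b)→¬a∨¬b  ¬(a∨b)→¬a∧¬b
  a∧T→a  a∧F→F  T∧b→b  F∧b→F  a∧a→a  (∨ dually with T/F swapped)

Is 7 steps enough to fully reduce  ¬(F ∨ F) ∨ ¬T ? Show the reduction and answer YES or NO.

Answer: YES — reaches normal form T in 4 ≤ 7 steps

Derivation:
  start: ¬(F ∨ F) ∨ ¬T
  →1  (¬F ∧ ¬F) ∨ ¬T
  →2  ¬F ∨ ¬T
  →3  T ∨ ¬T
  →4  T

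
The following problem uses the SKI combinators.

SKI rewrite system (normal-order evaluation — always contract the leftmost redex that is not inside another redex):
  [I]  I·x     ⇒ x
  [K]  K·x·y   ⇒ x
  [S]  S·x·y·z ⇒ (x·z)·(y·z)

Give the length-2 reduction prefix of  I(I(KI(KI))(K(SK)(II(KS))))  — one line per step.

Answer: after 2 steps: KI(KI)(K(SK)(II(KS)))

Derivation:
  start: I(I(KI(KI))(K(SK)(II(KS))))
  →1  I(KI(KI))(K(SK)(II(KS)))
  →2  KI(KI)(K(SK)(II(KS)))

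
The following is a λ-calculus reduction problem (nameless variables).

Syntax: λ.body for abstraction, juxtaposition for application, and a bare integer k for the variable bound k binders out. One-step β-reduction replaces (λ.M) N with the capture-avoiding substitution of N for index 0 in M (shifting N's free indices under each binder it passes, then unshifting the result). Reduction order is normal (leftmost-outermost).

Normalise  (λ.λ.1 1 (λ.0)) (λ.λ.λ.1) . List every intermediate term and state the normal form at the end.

Answer: normal form = λ.λ.λ.0  (in 3 steps)

Working:
  start: (λ.λ.1 1 (λ.0)) (λ.λ.λ.1)
  [1] λ.(λ.λ.λ.1) (λ.λ.λ.1) (λ.0)
  [2] λ.(λ.λ.1) (λ.0)
  [3] λ.λ.λ.0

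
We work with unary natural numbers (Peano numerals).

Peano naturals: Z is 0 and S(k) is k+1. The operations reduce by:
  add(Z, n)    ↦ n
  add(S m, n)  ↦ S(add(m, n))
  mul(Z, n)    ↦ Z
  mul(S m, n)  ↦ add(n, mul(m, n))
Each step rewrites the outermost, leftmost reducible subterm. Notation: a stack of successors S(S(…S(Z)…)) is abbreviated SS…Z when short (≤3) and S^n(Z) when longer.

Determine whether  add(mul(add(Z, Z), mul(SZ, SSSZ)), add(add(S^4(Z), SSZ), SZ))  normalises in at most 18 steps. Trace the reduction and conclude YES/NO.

  start: add(mul(add(Z, Z), mul(SZ, SSSZ)), add(add(S^4(Z), SSZ), SZ))
  [1] add(mul(Z, mul(SZ, SSSZ)), add(add(S^4(Z), SSZ), SZ))
  [2] add(Z, add(add(S^4(Z), SSZ), SZ))
  [3] add(add(S^4(Z), SSZ), SZ)
  [4] add(S(add(SSSZ, SSZ)), SZ)
  [5] S(add(add(SSSZ, SSZ), SZ))
  [6] S(add(S(add(SSZ, SSZ)), SZ))
  [7] S(S(add(add(SSZ, SSZ), SZ)))
  [8] S(S(add(S(add(SZ, SSZ)), SZ)))
  [9] S(S(S(add(add(SZ, SSZ), SZ))))
  [10] S(S(S(add(S(add(Z, SSZ)), SZ))))
  [11] S(S(S(S(add(add(Z, SSZ), SZ)))))
  [12] S(S(S(S(add(SSZ, SZ)))))
  [13] S(S(S(S(S(add(SZ, SZ))))))
  [14] S(S(S(S(S(S(add(Z, SZ)))))))
  [15] S^7(Z)

Answer: YES — reaches normal form S^7(Z) in 15 ≤ 18 steps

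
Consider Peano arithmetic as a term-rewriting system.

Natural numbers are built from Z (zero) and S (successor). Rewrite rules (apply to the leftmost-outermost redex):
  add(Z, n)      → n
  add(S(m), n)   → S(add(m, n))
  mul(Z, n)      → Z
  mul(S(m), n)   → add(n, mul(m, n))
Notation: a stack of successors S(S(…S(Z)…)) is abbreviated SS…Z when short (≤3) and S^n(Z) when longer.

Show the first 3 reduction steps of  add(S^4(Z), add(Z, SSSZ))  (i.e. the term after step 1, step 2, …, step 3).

  start: add(S^4(Z), add(Z, SSSZ))
  →1  S(add(SSSZ, add(Z, SSSZ)))
  →2  S(S(add(SSZ, add(Z, SSSZ))))
  →3  S(S(S(add(SZ, add(Z, SSSZ)))))

Answer: after 3 steps: S(S(S(add(SZ, add(Z, SSSZ)))))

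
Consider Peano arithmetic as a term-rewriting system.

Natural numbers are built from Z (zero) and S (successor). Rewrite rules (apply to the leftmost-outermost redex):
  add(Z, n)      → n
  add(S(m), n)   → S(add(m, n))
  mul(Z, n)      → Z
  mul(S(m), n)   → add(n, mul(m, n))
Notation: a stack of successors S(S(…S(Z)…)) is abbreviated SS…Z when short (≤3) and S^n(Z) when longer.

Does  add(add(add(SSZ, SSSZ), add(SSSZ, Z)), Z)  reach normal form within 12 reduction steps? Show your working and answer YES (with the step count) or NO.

  start: add(add(add(SSZ, SSSZ), add(SSSZ, Z)), Z)
  step 1: add(add(S(add(SZ, SSSZ)), add(SSSZ, Z)), Z)
  step 2: add(S(add(add(SZ, SSSZ), add(SSSZ, Z))), Z)
  step 3: S(add(add(add(SZ, SSSZ), add(SSSZ, Z)), Z))
  step 4: S(add(add(S(add(Z, SSSZ)), add(SSSZ, Z)), Z))
  step 5: S(add(S(add(add(Z, SSSZ), add(SSSZ, Z))), Z))
  step 6: S(S(add(add(add(Z, SSSZ), add(SSSZ, Z)), Z)))
  step 7: S(S(add(add(SSSZ, add(SSSZ, Z)), Z)))
  step 8: S(S(add(S(add(SSZ, add(SSSZ, Z))), Z)))
  step 9: S(S(S(add(add(SSZ, add(SSSZ, Z)), Z))))
  step 10: S(S(S(add(S(add(SZ, add(SSSZ, Z))), Z))))
  step 11: S(S(S(S(add(add(SZ, add(SSSZ, Z)), Z)))))
  step 12: S(S(S(S(add(S(add(Z, add(SSSZ, Z))), Z)))))

Answer: NO — after 12 steps the term is S(S(S(S(add(S(add(Z, add(SSSZ, Z))), Z))))), not yet normal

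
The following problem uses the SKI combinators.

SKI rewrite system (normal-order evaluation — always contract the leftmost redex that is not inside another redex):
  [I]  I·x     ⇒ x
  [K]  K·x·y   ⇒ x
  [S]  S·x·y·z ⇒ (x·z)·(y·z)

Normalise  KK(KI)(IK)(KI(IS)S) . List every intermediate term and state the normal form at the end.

Answer: normal form = K  (in 3 steps)

Derivation:
  start: KK(KI)(IK)(KI(IS)S)
  step 1: K(IK)(KI(IS)S)
  step 2: IK
  step 3: K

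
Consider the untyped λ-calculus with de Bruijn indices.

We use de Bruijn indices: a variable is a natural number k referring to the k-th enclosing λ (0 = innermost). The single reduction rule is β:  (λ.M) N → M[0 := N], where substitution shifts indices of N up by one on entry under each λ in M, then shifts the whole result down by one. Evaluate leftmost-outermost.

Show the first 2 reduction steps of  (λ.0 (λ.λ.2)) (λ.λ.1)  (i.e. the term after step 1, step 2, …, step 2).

  start: (λ.0 (λ.λ.2)) (λ.λ.1)
  step 1: (λ.λ.1) (λ.λ.λ.λ.1)
  step 2: λ.λ.λ.λ.λ.1

Answer: after 2 steps: λ.λ.λ.λ.λ.1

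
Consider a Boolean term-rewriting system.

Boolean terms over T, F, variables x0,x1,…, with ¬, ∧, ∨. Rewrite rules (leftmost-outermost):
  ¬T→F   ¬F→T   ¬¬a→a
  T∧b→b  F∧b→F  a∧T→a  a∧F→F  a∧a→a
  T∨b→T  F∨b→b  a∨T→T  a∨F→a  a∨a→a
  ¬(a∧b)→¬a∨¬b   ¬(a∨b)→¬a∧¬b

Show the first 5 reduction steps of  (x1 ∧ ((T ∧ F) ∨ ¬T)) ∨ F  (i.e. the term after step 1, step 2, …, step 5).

  start: (x1 ∧ ((T ∧ F) ∨ ¬T)) ∨ F
  →1  x1 ∧ ((T ∧ F) ∨ ¬T)
  →2  x1 ∧ (F ∨ ¬T)
  →3  x1 ∧ ¬T
  →4  x1 ∧ F
  →5  F

Answer: after 5 steps: F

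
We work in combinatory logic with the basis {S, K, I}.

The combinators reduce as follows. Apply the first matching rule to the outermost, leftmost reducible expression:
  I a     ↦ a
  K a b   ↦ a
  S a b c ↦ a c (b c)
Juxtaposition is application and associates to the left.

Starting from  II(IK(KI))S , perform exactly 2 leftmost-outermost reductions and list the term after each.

  start: II(IK(KI))S
  [1] I(IK(KI))S
  [2] IK(KI)S

Answer: after 2 steps: IK(KI)S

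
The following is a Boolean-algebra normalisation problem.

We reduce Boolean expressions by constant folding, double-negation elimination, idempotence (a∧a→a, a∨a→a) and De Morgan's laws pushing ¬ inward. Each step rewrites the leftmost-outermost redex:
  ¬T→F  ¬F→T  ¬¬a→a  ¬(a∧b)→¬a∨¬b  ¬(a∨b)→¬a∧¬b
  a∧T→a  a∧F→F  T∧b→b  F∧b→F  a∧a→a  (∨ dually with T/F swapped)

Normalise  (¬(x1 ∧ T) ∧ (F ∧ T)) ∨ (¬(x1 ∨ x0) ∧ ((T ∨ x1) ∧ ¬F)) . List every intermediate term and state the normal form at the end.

Answer: normal form = ¬x1 ∧ ¬x0  (in 11 steps)

Derivation:
  start: (¬(x1 ∧ T) ∧ (F ∧ T)) ∨ (¬(x1 ∨ x0) ∧ ((T ∨ x1) ∧ ¬F))
  step 1: ((¬x1 ∨ ¬T) ∧ (F ∧ T)) ∨ (¬(x1 ∨ x0) ∧ ((T ∨ x1) ∧ ¬F))
  step 2: ((¬x1 ∨ F) ∧ (F ∧ T)) ∨ (¬(x1 ∨ x0) ∧ ((T ∨ x1) ∧ ¬F))
  step 3: (¬x1 ∧ (F ∧ T)) ∨ (¬(x1 ∨ x0) ∧ ((T ∨ x1) ∧ ¬F))
  step 4: (¬x1 ∧ F) ∨ (¬(x1 ∨ x0) ∧ ((T ∨ x1) ∧ ¬F))
  step 5: F ∨ (¬(x1 ∨ x0) ∧ ((T ∨ x1) ∧ ¬F))
  step 6: ¬(x1 ∨ x0) ∧ ((T ∨ x1) ∧ ¬F)
  step 7: (¬x1 ∧ ¬x0) ∧ ((T ∨ x1) ∧ ¬F)
  step 8: (¬x1 ∧ ¬x0) ∧ (T ∧ ¬F)
  step 9: (¬x1 ∧ ¬x0) ∧ ¬F
  step 10: (¬x1 ∧ ¬x0) ∧ T
  step 11: ¬x1 ∧ ¬x0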